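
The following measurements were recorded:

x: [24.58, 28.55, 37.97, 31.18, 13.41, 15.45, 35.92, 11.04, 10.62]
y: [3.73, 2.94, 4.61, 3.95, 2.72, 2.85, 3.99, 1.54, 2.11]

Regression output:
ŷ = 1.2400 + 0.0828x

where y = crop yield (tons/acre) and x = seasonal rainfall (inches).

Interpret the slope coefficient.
On average, crop yield is about 0.0828 tons/acre higher for every extra inch of rainfall.

β₁ = 0.0828 is the change in predicted crop yield (tons/acre) per additional inch of rainfall.

Interpretation:
- Rainfall up by 1 inch → predicted crop yield increases by 0.0828 tons/acre
- This is a linear approximation: the same per-unit change is assumed across the whole observed x range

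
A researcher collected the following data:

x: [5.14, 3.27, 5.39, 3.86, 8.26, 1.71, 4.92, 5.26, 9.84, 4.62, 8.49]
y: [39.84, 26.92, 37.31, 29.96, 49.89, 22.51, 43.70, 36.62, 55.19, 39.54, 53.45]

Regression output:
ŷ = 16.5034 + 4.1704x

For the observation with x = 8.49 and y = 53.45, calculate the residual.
Residual = 1.5399

The residual is the difference between the actual value and the predicted value:

Residual = y - ŷ

Step 1: Calculate predicted value
ŷ = 16.5034 + 4.1704 × 8.49
ŷ = 51.9101

Step 2: Calculate residual
Residual = 53.45 - 51.9101
Residual = 1.5399

Sign check: y > ŷ, so the point is above the line and the fit underestimates here.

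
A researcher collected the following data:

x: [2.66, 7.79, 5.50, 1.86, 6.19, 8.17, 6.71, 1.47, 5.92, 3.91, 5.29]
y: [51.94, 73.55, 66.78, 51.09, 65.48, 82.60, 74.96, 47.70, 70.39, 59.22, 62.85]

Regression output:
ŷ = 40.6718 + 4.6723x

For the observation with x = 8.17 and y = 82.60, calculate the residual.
Residual = 3.7555

The residual is the difference between the actual value and the predicted value:

Residual = y - ŷ

Step 1: Calculate predicted value
ŷ = 40.6718 + 4.6723 × 8.17
ŷ = 78.8445

Step 2: Calculate residual
Residual = 82.60 - 78.8445
Residual = 3.7555

The residual is positive, so the observed y = 82.60 sits above the regression line (the line underestimates it by 3.7555).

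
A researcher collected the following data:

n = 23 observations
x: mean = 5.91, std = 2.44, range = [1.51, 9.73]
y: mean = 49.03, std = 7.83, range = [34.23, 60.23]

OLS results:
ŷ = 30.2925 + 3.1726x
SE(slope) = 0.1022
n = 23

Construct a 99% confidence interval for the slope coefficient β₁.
The 99% CI for β₁ is (2.8832, 3.4620)

Confidence interval for the slope:

The 99% CI for β₁ is: β̂₁ ± t*(α/2, n-2) × SE(β̂₁)

Step 1: Find critical t-value
- Confidence level = 0.99
- Degrees of freedom = n - 2 = 23 - 2 = 21
- t*(α/2, 21) = 2.8314

Step 2: Calculate margin of error
Margin = 2.8314 × 0.1022 = 0.2894

Step 3: Construct interval
CI = 3.1726 ± 0.2894
CI = (2.8832, 3.4620)

Interpretation: each one-unit increase in x is associated with a change in mean y of between 2.8832 and 3.4620, with 99% confidence.
Since 0 is outside the interval, a two-sided test at α = 0.01 would reject H₀: β₁ = 0.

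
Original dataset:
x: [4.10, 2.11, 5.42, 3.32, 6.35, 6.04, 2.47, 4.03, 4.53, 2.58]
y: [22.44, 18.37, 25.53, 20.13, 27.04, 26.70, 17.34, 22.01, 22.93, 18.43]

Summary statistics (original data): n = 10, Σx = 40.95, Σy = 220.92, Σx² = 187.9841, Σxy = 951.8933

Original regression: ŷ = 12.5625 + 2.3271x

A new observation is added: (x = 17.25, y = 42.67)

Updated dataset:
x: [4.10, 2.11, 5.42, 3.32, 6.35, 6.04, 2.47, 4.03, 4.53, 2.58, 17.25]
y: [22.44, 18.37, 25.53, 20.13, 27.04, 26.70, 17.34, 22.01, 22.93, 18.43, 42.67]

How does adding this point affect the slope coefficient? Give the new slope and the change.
The slope changes from 2.3271 to 1.6514 (change of -0.6757, or -29.0%).

The new point has HIGH LEVERAGE: x = 17.25 is far from the original mean x̄ = 40.95/10 ≈ 4.10 (original range [2.11, 6.35]).

Step 1: Update the sums with the new point (n goes from 10 to 11)
Σx  = 40.95 + 17.25 = 58.20
Σy  = 220.92 + 42.67 = 263.59
Σx² = 187.9841 + 17.25² = 187.9841 + 297.5625 = 485.5466
Σxy = 951.8933 + 17.25×42.67 = 951.8933 + 736.0575 = 1687.9508

Step 2: Recompute the slope with b₁ = (nΣxy − ΣxΣy) / (nΣx² − (Σx)²)
Numerator   = 11×1687.9508 − 58.20×263.59 = 18567.4588 − 15340.9380 = 3226.5208
Denominator = 11×485.5466 − 58.20² = 5341.0126 − 3387.2400 = 1953.7726
b₁(new) = 3226.5208 / 1953.7726 = 1.6514

(Same formula on the original sums: (10×951.8933 − 40.95×220.92) / (10×187.9841 − 40.95²) = 472.2590 / 202.9385 = 2.3271, matching the given fit.)

Step 3: Change in slope
Δβ₁ = 1.6514 − 2.3271 = -0.6757
Relative change = -0.6757 / 2.3271 × 100% = -29.0%
→ the slope decreases when the point is added.

Because the point sits below the extension of the original line at a high-leverage x, it tilts the fit down.
In practice: examine leverage (hᵢ) and Cook's distance rather than deleting it automatically.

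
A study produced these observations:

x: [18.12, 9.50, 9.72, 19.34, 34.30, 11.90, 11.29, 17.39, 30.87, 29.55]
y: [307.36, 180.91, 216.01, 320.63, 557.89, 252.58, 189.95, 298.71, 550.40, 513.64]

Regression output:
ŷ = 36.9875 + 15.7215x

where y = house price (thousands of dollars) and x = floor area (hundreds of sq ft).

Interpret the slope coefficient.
An increase of one hundred sq ft in floor area is associated with a 15.7215 thousand dollars increase in predicted house price.

The slope β₁ = 15.7215 gives the rate at which the fitted house price changes with floor area.

Interpretation:
- Floor area up by 1 hundred sq ft → predicted house price increases by 15.7215 thousand dollars
- The effect is assumed constant over the observed range of x (linearity)
- The slope describes association in these data, not necessarily a causal effect

(β₀ = 36.9875 is the fitted value at x = 0 and is not part of the slope interpretation.)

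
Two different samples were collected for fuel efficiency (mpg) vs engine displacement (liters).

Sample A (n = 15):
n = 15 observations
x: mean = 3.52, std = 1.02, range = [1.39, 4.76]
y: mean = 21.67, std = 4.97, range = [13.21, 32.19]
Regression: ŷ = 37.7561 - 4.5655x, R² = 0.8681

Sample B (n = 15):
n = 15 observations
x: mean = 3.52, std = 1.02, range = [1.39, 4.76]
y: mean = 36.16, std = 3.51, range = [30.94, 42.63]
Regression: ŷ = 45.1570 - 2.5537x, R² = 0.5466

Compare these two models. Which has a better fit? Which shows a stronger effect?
Model A has the better fit (R² = 0.8681 vs 0.5466). Model A shows the stronger effect (|β₁| = 4.5655 vs 2.5537).

Model Comparison:

Fit — compare R²:
- Model A: R² = 0.8681 → 86.81% of variance in fuel efficiency explained
- Model B: R² = 0.5466 → 54.66% of variance in fuel efficiency explained
- 0.8681 > 0.5466 → Model A has the better fit

Effect size (slope magnitude):
- Model A: β₁ = -4.5655 → predicted fuel efficiency falls 4.5655 mpg per additional liter of engine displacement
- Model B: β₁ = -2.5537 → predicted fuel efficiency falls 2.5537 mpg per additional liter of engine displacement
- |-4.5655| > |-2.5537| → Model A shows the stronger marginal effect

Note: A better fit (higher R²) doesn't necessarily mean a more important relationship.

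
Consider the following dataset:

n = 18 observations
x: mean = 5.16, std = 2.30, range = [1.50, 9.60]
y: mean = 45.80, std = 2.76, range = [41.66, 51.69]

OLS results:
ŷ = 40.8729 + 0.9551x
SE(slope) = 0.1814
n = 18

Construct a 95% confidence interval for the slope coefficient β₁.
The 95% CI for β₁ is (0.5706, 1.3396)

Confidence interval for the slope:

The 95% CI for β₁ is: β̂₁ ± t*(α/2, n-2) × SE(β̂₁)

Step 1: Find critical t-value
- Confidence level = 0.95
- Degrees of freedom = n - 2 = 18 - 2 = 16
- t*(α/2, 16) = 2.1199

Step 2: Calculate margin of error
Margin = 2.1199 × 0.1814 = 0.3845

Step 3: Construct interval
CI = 0.9551 ± 0.3845
CI = (0.5706, 1.3396)

Interpretation: each one-unit increase in x is associated with a change in mean y of between 0.5706 and 1.3396, with 95% confidence.
Both endpoints are positive, so the data support a genuinely positive slope at this confidence level.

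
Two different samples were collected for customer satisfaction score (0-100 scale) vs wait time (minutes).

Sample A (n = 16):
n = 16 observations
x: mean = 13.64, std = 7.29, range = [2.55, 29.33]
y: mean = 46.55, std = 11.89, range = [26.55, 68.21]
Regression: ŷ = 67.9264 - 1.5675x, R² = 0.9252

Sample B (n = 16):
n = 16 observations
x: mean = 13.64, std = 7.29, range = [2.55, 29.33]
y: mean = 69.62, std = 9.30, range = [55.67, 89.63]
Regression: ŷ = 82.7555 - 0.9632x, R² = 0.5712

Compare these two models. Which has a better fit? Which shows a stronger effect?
Model A has the better fit (R² = 0.9252 vs 0.5712). Model A shows the stronger effect (|β₁| = 1.5675 vs 0.9632).

Model Comparison:

Which explains more variance? (R²)
- Model A: R² = 0.9252 → 92.52% of variance in satisfaction score explained
- Model B: R² = 0.5712 → 57.12% of variance in satisfaction score explained
- 0.9252 > 0.5712 → Model A has the better fit

Strength of effect — compare |β₁|:
- Model A: β₁ = -1.5675 → predicted satisfaction score falls 1.5675 points per additional minute of wait time
- Model B: β₁ = -0.9632 → predicted satisfaction score falls 0.9632 points per additional minute of wait time
- |-1.5675| > |-0.9632| → Model A shows the stronger marginal effect

Note: A steeper slope doesn't make a better model if the scatter around the line is large.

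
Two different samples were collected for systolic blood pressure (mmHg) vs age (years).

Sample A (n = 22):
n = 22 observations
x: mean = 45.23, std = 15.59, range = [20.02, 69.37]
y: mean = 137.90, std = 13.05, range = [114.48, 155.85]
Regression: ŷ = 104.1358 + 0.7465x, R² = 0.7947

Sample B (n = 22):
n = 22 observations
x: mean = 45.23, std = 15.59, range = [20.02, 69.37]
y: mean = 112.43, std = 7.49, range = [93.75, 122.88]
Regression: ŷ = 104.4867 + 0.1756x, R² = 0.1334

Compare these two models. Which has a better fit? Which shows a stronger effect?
Model A has the better fit (R² = 0.7947 vs 0.1334). Model A shows the stronger effect (|β₁| = 0.7465 vs 0.1756).

Model Comparison:

Which explains more variance? (R²)
- Model A: R² = 0.7947 → 79.47% of variance in blood pressure explained
- Model B: R² = 0.1334 → 13.34% of variance in blood pressure explained
- 0.7947 > 0.1334 → Model A has the better fit

Strength of effect — compare |β₁|:
- Model A: β₁ = 0.7465 → predicted blood pressure rises 0.7465 mmHg per additional year of age
- Model B: β₁ = 0.1756 → predicted blood pressure rises 0.1756 mmHg per additional year of age
- |0.7465| > |0.1756| → Model A shows the stronger marginal effect

Note: A steeper slope doesn't make a better model if the scatter around the line is large.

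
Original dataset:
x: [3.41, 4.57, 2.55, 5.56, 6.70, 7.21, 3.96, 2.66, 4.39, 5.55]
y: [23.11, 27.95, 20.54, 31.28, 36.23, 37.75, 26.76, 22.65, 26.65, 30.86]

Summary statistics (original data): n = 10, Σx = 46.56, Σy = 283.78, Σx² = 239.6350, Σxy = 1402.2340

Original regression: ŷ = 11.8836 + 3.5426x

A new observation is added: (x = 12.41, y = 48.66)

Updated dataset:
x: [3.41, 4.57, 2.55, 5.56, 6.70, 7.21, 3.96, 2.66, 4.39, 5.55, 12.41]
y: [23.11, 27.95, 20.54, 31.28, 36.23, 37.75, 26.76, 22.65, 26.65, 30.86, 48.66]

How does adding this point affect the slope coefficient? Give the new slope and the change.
New slope β₁ = 2.8890 versus 3.5426 before: a change of -0.6536 (-18.4%).

x = 12.41 lies well outside the original x-range [2.55, 7.21] (x̄ ≈ 4.66), so this observation has high leverage and can move the slope substantially.

Step 1: Update the sums with the new point (n goes from 10 to 11)
Σx  = 46.56 + 12.41 = 58.97
Σy  = 283.78 + 48.66 = 332.44
Σx² = 239.6350 + 12.41² = 239.6350 + 154.0081 = 393.6431
Σxy = 1402.2340 + 12.41×48.66 = 1402.2340 + 603.8706 = 2006.1046

Step 2: Recompute the slope with b₁ = (nΣxy − ΣxΣy) / (nΣx² − (Σx)²)
Numerator   = 11×2006.1046 − 58.97×332.44 = 22067.1506 − 19603.9868 = 2463.1638
Denominator = 11×393.6431 − 58.97² = 4330.0741 − 3477.4609 = 852.6132
b₁(new) = 2463.1638 / 852.6132 = 2.8890

(Same formula on the original sums: (10×1402.2340 − 46.56×283.78) / (10×239.6350 − 46.56²) = 809.5432 / 228.5164 = 3.5426, matching the given fit.)

Step 3: Change in slope
Δβ₁ = 2.8890 − 3.5426 = -0.6536
Relative change = -0.6536 / 3.5426 × 100% = -18.4%
→ the slope decreases when the point is added.

Because the point sits below the extension of the original line at a high-leverage x, it tilts the fit down.
In practice: check such a point for data-entry or measurement error; investigate whether it comes from the same population as the rest of the sample.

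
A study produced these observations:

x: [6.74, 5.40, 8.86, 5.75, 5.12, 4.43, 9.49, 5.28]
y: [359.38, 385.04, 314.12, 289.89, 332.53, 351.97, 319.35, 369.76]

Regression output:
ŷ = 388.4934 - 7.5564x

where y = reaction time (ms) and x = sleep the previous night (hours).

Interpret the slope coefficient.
For each additional hour of sleep, predicted reaction time decreases by approximately 7.5564 ms.

The slope β₁ = -7.5564 gives the rate at which the fitted reaction time changes with sleep.

Interpretation:
- Sleep up by 1 hour → predicted reaction time decreases by 7.5564 ms
- This is a linear approximation: the same per-unit change is assumed across the whole observed x range

The intercept β₀ = 388.4934 is the predicted reaction time when sleep = 0; since the smallest observed x is 4.43, this is an extrapolation and mainly anchors the line.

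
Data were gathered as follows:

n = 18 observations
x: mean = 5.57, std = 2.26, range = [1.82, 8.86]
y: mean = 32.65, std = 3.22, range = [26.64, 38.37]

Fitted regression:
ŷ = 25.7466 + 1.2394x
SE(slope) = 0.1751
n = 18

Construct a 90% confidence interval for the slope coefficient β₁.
The 90% CI for β₁ is (0.9337, 1.5451)

Confidence interval for the slope:

The 90% CI for β₁ is: β̂₁ ± t*(α/2, n-2) × SE(β̂₁)

Step 1: Find critical t-value
- Confidence level = 0.9
- Degrees of freedom = n - 2 = 18 - 2 = 16
- t*(α/2, 16) = 1.7459

Step 2: Calculate margin of error
Margin = 1.7459 × 0.1751 = 0.3057

Step 3: Construct interval
CI = 1.2394 ± 0.3057
CI = (0.9337, 1.5451)

Interpretation: each one-unit increase in x is associated with a change in mean y of between 0.9337 and 1.5451, with 90% confidence.
Since 0 is outside the interval, a two-sided test at α = 0.10 would reject H₀: β₁ = 0.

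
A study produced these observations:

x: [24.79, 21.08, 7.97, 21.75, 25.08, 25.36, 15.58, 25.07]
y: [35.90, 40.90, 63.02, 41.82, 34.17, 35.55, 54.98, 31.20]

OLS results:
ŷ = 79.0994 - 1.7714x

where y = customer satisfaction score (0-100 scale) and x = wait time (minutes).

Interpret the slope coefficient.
An increase of one minute in wait time is associated with a 1.7714 points decrease in predicted satisfaction score.

The slope coefficient β₁ = -1.7714 represents the marginal effect of wait time on satisfaction score.

Interpretation:
- Wait time up by 1 minute → predicted satisfaction score decreases by 1.7714 points
- The effect is assumed constant over the observed range of x (linearity)
- The slope describes association in these data, not necessarily a causal effect

The intercept β₀ = 79.0994 is the predicted satisfaction score when wait time = 0; since the smallest observed x is 7.97, this is an extrapolation and mainly anchors the line.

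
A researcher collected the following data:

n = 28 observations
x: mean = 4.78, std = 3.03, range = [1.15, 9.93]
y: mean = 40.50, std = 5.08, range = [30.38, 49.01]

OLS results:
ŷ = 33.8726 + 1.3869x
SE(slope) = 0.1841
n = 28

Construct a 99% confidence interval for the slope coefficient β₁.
The 99% CI for β₁ is (0.8753, 1.8985)

Confidence interval for the slope:

The 99% CI for β₁ is: β̂₁ ± t*(α/2, n-2) × SE(β̂₁)

Step 1: Find critical t-value
- Confidence level = 0.99
- Degrees of freedom = n - 2 = 28 - 2 = 26
- t*(α/2, 26) = 2.7787

Step 2: Calculate margin of error
Margin = 2.7787 × 0.1841 = 0.5116

Step 3: Construct interval
CI = 1.3869 ± 0.5116
CI = (0.8753, 1.8985)

Interpretation: each one-unit increase in x is associated with a change in mean y of between 0.8753 and 1.8985, with 99% confidence.
The interval does not include 0, suggesting a significant linear relationship.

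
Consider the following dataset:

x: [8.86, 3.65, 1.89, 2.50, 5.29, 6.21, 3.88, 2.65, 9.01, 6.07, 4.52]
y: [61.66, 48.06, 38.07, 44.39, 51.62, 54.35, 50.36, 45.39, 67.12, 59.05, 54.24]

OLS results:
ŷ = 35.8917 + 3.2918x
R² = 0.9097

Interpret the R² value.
The model explains 90.97% of the variance in y (R² = 0.9097), leaving 9.03% unexplained; the fit is strong.

R² (coefficient of determination) measures the proportion of variance in y explained by the regression model.

Here R² = 0.9097:
- Explained: 90.97% of the variation in y
- Unexplained (residual): 100% − 90.97% = 9.03%
- Rule of thumb (below 0.3 weak; 0.3 to below 0.7 moderate; 0.7 and above strong) → strong

Calculation: R² = 1 − (SS_res / SS_tot), where SS_res is the sum of squared residuals and SS_tot the total sum of squares.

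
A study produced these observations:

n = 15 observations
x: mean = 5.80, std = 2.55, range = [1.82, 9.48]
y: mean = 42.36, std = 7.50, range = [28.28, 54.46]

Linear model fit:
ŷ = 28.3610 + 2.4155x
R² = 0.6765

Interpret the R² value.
The model explains 67.65% of the variance in y (R² = 0.6765), leaving 32.35% unexplained; the fit is moderate.

R² = 1 − SS_res/SS_tot compares the residual scatter to the total scatter of y about its mean.

Here R² = 0.6765:
- Explained: 67.65% of the variation in y
- Unexplained (residual): 100% − 67.65% = 32.35%
- Rule of thumb (below 0.3 weak; 0.3 to below 0.7 moderate; 0.7 and above strong) → moderate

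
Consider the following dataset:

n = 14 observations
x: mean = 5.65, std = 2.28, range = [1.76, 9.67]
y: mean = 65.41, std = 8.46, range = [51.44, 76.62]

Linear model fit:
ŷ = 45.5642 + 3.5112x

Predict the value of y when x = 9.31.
ŷ = 78.2535

To predict y for x = 9.31, substitute into the regression equation:

ŷ = 45.5642 + 3.5112 × 9.31
ŷ = 45.5642 + 32.6893
ŷ = 78.2535

This is a point prediction; actual observations scatter around it by roughly the residual standard deviation.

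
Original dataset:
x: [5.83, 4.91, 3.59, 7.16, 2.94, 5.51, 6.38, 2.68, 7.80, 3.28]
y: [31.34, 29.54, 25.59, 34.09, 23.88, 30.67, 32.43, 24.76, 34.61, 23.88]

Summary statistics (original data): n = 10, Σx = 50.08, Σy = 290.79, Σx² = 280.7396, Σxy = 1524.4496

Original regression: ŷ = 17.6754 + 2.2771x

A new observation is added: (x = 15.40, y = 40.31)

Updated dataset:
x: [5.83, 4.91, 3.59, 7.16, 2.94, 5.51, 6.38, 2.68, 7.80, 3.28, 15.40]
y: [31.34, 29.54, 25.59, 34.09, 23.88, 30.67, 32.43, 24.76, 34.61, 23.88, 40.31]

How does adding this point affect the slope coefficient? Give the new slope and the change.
New slope β₁ = 1.3603 versus 2.2771 before: a change of -0.9168 (-40.3%).

The new point has HIGH LEVERAGE: x = 15.40 is far from the original mean x̄ = 50.08/10 ≈ 5.01 (original range [2.68, 7.80]).

Step 1: Update the sums with the new point (n goes from 10 to 11)
Σx  = 50.08 + 15.40 = 65.48
Σy  = 290.79 + 40.31 = 331.10
Σx² = 280.7396 + 15.40² = 280.7396 + 237.1600 = 517.8996
Σxy = 1524.4496 + 15.40×40.31 = 1524.4496 + 620.7740 = 2145.2236

Step 2: Recompute the slope with b₁ = (nΣxy − ΣxΣy) / (nΣx² − (Σx)²)
Numerator   = 11×2145.2236 − 65.48×331.10 = 23597.4596 − 21680.4280 = 1917.0316
Denominator = 11×517.8996 − 65.48² = 5696.8956 − 4287.6304 = 1409.2652
b₁(new) = 1917.0316 / 1409.2652 = 1.3603

(Same formula on the original sums: (10×1524.4496 − 50.08×290.79) / (10×280.7396 − 50.08²) = 681.7328 / 299.3896 = 2.2771, matching the given fit.)

Step 3: Change in slope
Δβ₁ = 1.3603 − 2.2771 = -0.9168
Relative change = -0.9168 / 2.2771 × 100% = -40.3%
→ the slope decreases when the point is added.

A high-leverage point only changes the slope if it is off the original line; here y = 40.31 is below the original trend, so the slope decreases.
In practice: refit with and without it and report both if conclusions differ; check such a point for data-entry or measurement error.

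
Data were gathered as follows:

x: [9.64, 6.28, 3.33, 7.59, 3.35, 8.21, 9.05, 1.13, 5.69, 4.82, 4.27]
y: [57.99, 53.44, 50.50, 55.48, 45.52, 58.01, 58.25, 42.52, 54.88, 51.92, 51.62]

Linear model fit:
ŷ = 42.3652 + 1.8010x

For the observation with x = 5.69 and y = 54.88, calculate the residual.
Residual = 2.2671

The residual is the difference between the actual value and the predicted value:

Residual = y - ŷ

Step 1: Calculate predicted value
ŷ = 42.3652 + 1.8010 × 5.69
ŷ = 52.6129

Step 2: Calculate residual
Residual = 54.88 - 52.6129
Residual = 2.2671

Interpretation: the model underestimates the actual value by 2.2671 at this point (positive residual → observation lies above the fitted line).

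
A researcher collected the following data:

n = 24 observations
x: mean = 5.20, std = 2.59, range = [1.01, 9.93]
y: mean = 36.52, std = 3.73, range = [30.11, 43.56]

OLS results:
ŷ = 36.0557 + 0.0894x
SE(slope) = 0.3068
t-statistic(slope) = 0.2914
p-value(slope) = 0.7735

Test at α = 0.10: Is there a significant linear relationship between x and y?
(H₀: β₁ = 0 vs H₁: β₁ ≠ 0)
p-value = 0.7735 ≥ α = 0.10, so we fail to reject H₀. The relationship is not significant.

Hypothesis test for the slope coefficient:

H₀: β₁ = 0 (no linear relationship)
H₁: β₁ ≠ 0 (linear relationship exists)

Test statistic: t = β̂₁ / SE(β̂₁) = 0.0894 / 0.3068 = 0.2914

With df = 22, the two-sided p-value for |t| = 0.2914 is 0.7735.

Decision rule: reject H₀ if p-value < α.
p-value = 0.7735 ≥ α = 0.10 → fail to reject H₀.

At α = 0.10 the data do not provide convincing evidence of a nonzero slope.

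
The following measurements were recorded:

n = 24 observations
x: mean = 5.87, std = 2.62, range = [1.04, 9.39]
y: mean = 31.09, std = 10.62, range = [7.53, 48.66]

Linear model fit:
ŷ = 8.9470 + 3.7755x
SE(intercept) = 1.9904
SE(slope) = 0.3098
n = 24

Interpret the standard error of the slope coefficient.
SE(β̂₁) = 0.3098 is the estimated standard deviation of the slope estimate across repeated samples; relative to β̂₁ = 3.7755 that is 8.2%, a precise estimate.

SE(β̂₁) = s / √Sxx, where s is the residual standard deviation and Sxx = Σ(x − x̄)². It is the yardstick for how far β̂₁ = 3.7755 could plausibly be from the true slope.

Relative precision:
- SE / |β̂₁| = 0.3098 / 3.7755 = 8.2%
- Rule of thumb (under 20%: precise; 20% to under 50%: moderately precise; 50% or more: imprecise) → precise

Link to interval estimation: a confidence interval for β₁ is β̂₁ ± t* × 0.3098, so SE sets the half-width per unit of t*.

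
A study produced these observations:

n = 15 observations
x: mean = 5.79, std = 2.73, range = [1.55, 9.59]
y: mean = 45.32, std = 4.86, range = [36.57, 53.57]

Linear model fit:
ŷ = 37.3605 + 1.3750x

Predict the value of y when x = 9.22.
ŷ = 50.0380

To predict y for x = 9.22, substitute into the regression equation:

ŷ = 37.3605 + 1.3750 × 9.22
ŷ = 37.3605 + 12.6775
ŷ = 50.0380

This is a point prediction; actual observations scatter around it by roughly the residual standard deviation.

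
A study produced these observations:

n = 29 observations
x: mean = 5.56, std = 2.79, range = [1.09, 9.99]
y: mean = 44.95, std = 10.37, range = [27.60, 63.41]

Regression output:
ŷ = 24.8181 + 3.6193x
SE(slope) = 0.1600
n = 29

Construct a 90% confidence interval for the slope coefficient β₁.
The 90% CI for β₁ is (3.3468, 3.8918)

Confidence interval for the slope:

The 90% CI for β₁ is: β̂₁ ± t*(α/2, n-2) × SE(β̂₁)

Step 1: Find critical t-value
- Confidence level = 0.9
- Degrees of freedom = n - 2 = 29 - 2 = 27
- t*(α/2, 27) = 1.7033

Step 2: Calculate margin of error
Margin = 1.7033 × 0.1600 = 0.2725

Step 3: Construct interval
CI = 3.6193 ± 0.2725
CI = (3.3468, 3.8918)

Interpretation: intervals built this way capture the true β₁ in 90% of repeated samples; here the plausible range for the per-unit effect of x on y is 3.3468 to 3.8918.
Both endpoints are positive, so the data support a genuinely positive slope at this confidence level.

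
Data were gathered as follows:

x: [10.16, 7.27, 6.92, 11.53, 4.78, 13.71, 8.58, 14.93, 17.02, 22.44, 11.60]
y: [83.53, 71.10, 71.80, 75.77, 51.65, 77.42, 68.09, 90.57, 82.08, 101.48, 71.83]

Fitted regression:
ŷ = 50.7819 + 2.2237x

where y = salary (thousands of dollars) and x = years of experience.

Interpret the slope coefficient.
For each additional year of experience, predicted salary increases by approximately 2.2237 thousand dollars.

β₁ = 2.2237 is the change in predicted salary (thousand dollars) per additional year of experience.

Interpretation:
- Experience up by 1 year → predicted salary increases by 2.2237 thousand dollars
- The effect is assumed constant over the observed range of x (linearity)

The intercept β₀ = 50.7819 is the predicted salary when experience = 0; since the smallest observed x is 4.78, this is an extrapolation and mainly anchors the line.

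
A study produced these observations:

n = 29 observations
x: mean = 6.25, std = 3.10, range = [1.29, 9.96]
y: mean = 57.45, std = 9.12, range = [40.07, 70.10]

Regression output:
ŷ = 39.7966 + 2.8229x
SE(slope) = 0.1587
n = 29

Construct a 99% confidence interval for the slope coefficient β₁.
The 99% CI for β₁ is (2.3832, 3.2626)

Confidence interval for the slope:

The 99% CI for β₁ is: β̂₁ ± t*(α/2, n-2) × SE(β̂₁)

Step 1: Find critical t-value
- Confidence level = 0.99
- Degrees of freedom = n - 2 = 29 - 2 = 27
- t*(α/2, 27) = 2.7707

Step 2: Calculate margin of error
Margin = 2.7707 × 0.1587 = 0.4397

Step 3: Construct interval
CI = 2.8229 ± 0.4397
CI = (2.3832, 3.2626)

Interpretation: each one-unit increase in x is associated with a change in mean y of between 2.3832 and 3.2626, with 99% confidence.
Since 0 is outside the interval, a two-sided test at α = 0.01 would reject H₀: β₁ = 0.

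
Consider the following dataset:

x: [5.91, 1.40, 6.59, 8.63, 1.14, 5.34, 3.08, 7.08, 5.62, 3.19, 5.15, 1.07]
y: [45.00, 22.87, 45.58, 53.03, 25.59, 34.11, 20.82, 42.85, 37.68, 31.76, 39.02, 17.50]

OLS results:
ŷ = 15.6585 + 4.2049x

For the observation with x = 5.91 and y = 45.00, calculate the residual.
Residual = 4.4905

The residual is the difference between the actual value and the predicted value:

Residual = y - ŷ

Step 1: Calculate predicted value
ŷ = 15.6585 + 4.2049 × 5.91
ŷ = 40.5095

Step 2: Calculate residual
Residual = 45.00 - 40.5095
Residual = 4.4905

The residual is positive, so the observed y = 45.00 sits above the regression line (the line underestimates it by 4.4905).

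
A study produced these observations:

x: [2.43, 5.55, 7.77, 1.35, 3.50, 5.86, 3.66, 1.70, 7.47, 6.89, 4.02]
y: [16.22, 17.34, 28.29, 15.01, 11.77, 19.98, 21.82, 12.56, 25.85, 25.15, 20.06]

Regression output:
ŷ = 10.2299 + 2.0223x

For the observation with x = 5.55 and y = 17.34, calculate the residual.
Residual = -4.1137

The residual is the difference between the actual value and the predicted value:

Residual = y - ŷ

Step 1: Calculate predicted value
ŷ = 10.2299 + 2.0223 × 5.55
ŷ = 21.4537

Step 2: Calculate residual
Residual = 17.34 - 21.4537
Residual = -4.1137

Interpretation: the model overestimates the actual value by 4.1137 at this point (negative residual → observation lies below the fitted line).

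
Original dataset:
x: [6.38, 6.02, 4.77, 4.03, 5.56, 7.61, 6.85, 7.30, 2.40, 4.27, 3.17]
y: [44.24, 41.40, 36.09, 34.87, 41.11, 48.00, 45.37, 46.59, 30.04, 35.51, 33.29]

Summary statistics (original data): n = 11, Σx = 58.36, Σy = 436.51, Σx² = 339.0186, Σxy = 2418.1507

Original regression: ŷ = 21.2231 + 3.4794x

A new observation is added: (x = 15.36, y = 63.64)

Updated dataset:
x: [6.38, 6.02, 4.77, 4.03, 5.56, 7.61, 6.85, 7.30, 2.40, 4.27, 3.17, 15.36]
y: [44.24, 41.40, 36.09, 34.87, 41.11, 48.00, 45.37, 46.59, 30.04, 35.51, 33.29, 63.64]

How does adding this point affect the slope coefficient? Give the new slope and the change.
New slope β₁ = 2.6468 versus 3.4794 before: a change of -0.8326 (-23.9%).

x = 15.36 lies well outside the original x-range [2.40, 7.61] (x̄ ≈ 5.31), so this observation has high leverage and can move the slope substantially.

Step 1: Update the sums with the new point (n goes from 11 to 12)
Σx  = 58.36 + 15.36 = 73.72
Σy  = 436.51 + 63.64 = 500.15
Σx² = 339.0186 + 15.36² = 339.0186 + 235.9296 = 574.9482
Σxy = 2418.1507 + 15.36×63.64 = 2418.1507 + 977.5104 = 3395.6611

Step 2: Recompute the slope with b₁ = (nΣxy − ΣxΣy) / (nΣx² − (Σx)²)
Numerator   = 12×3395.6611 − 73.72×500.15 = 40747.9332 − 36871.0580 = 3876.8752
Denominator = 12×574.9482 − 73.72² = 6899.3784 − 5434.6384 = 1464.7400
b₁(new) = 3876.8752 / 1464.7400 = 2.6468

(Same formula on the original sums: (11×2418.1507 − 58.36×436.51) / (11×339.0186 − 58.36²) = 1124.9341 / 323.3150 = 3.4794, matching the given fit.)

Step 3: Change in slope
Δβ₁ = 2.6468 − 3.4794 = -0.8326
Relative change = -0.8326 / 3.4794 × 100% = -23.9%
→ the slope decreases when the point is added.

A high-leverage point only changes the slope if it is off the original line; here y = 63.64 is below the original trend, so the slope decreases.
In practice: refit with and without it and report both if conclusions differ.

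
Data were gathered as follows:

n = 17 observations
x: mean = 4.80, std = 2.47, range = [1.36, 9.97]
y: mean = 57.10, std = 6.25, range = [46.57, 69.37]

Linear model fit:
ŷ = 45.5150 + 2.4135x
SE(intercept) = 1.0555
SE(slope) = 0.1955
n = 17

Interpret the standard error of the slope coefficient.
The slope 2.4135 is pinned down to within about ±0.1955 (one SE) by these data — relative uncertainty 8.1%, i.e. precise.

SE(β̂₁) = 0.1955 says: if we drew many samples of n = 17 from the same population and refit each time, the fitted slopes would scatter with a standard deviation of roughly 0.1955 around the true β₁.

Relative precision:
- SE / |β̂₁| = 0.1955 / 2.4135 = 8.1%
- Rule of thumb (under 20%: precise; 20% to under 50%: moderately precise; 50% or more: imprecise) → precise

Rough 95% range (±2 SE): 2.4135 ± 0.3910 → (2.0225, 2.8045).

What drives SE(β̂₁): more residual scatter → larger SE.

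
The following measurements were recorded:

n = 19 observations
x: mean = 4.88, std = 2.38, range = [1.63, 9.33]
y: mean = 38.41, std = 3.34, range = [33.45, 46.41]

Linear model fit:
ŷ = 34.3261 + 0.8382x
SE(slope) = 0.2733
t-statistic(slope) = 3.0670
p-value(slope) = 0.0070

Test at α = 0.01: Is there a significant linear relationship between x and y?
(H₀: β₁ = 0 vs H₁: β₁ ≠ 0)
p-value = 0.0070 < α = 0.01, so we reject H₀. The relationship is significant.

Hypothesis test for the slope coefficient:

H₀: β₁ = 0 (no linear relationship)
H₁: β₁ ≠ 0 (linear relationship exists)

Test statistic: t = β̂₁ / SE(β̂₁) = 0.8382 / 0.2733 = 3.0670

With df = 17, the two-sided p-value for |t| = 3.0670 is 0.0070.

Decision rule: reject H₀ if p-value < α.
p-value = 0.0070 < α = 0.01 → reject H₀.

At α = 0.01 the data do provide convincing evidence of a nonzero slope.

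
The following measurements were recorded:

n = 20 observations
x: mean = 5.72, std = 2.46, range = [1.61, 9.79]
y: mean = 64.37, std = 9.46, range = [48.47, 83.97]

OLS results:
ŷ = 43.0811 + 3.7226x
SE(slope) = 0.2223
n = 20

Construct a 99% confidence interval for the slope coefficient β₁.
The 99% CI for β₁ is (3.0827, 4.3625)

Confidence interval for the slope:

The 99% CI for β₁ is: β̂₁ ± t*(α/2, n-2) × SE(β̂₁)

Step 1: Find critical t-value
- Confidence level = 0.99
- Degrees of freedom = n - 2 = 20 - 2 = 18
- t*(α/2, 18) = 2.8784

Step 2: Calculate margin of error
Margin = 2.8784 × 0.2223 = 0.6399

Step 3: Construct interval
CI = 3.7226 ± 0.6399
CI = (3.0827, 4.3625)

Interpretation: each one-unit increase in x is associated with a change in mean y of between 3.0827 and 4.3625, with 99% confidence.
Since 0 is outside the interval, a two-sided test at α = 0.01 would reject H₀: β₁ = 0.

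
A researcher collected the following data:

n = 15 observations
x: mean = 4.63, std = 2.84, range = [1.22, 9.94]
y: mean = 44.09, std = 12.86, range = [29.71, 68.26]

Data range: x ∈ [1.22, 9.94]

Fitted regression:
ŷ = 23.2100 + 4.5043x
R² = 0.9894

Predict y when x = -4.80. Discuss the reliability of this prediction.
ŷ = 1.5894, but this is extrapolation (below the data range [1.22, 9.94]) and may be unreliable.

Prediction calculation:
ŷ = 23.2100 + 4.5043 × (-4.80)
ŷ = 1.5894

Reliability:
- Data range: x ∈ [1.22, 9.94]
- Prediction point: x = -4.80 is 6.02 units below the observed range → this is EXTRAPOLATION, not interpolation

Why that matters here:
- There are no observations near this x to validate the fitted line there
- R² describes fit only over the sampled x values; it says nothing about behaviour beyond them

The R² = 0.9894 only validates the fit within [1.22, 9.94]; treat ŷ = 1.5894 with caution.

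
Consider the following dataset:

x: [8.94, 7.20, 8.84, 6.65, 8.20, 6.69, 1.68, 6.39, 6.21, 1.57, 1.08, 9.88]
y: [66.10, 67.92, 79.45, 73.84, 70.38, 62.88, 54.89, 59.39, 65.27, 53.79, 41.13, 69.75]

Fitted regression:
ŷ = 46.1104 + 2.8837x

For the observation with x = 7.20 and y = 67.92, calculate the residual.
Residual = 1.0470

The residual is the difference between the actual value and the predicted value:

Residual = y - ŷ

Step 1: Calculate predicted value
ŷ = 46.1104 + 2.8837 × 7.20
ŷ = 66.8730

Step 2: Calculate residual
Residual = 67.92 - 66.8730
Residual = 1.0470

Interpretation: the model underestimates the actual value by 1.0470 at this point (positive residual → observation lies above the fitted line).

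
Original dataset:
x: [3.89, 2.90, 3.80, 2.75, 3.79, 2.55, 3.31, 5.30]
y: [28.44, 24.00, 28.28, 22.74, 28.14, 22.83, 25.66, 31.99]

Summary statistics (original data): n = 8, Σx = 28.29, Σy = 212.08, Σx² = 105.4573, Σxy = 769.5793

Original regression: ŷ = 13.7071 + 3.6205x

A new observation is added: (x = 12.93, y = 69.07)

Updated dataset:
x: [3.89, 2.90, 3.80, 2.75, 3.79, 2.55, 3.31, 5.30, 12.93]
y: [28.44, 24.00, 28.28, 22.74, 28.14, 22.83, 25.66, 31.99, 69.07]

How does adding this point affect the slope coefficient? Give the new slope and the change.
New slope β₁ = 4.4719 versus 3.6205 before: a change of +0.8514 (+23.5%).

The new point has HIGH LEVERAGE: x = 12.93 is far from the original mean x̄ = 28.29/8 ≈ 3.54 (original range [2.55, 5.30]).

Step 1: Update the sums with the new point (n goes from 8 to 9)
Σx  = 28.29 + 12.93 = 41.22
Σy  = 212.08 + 69.07 = 281.15
Σx² = 105.4573 + 12.93² = 105.4573 + 167.1849 = 272.6422
Σxy = 769.5793 + 12.93×69.07 = 769.5793 + 893.0751 = 1662.6544

Step 2: Recompute the slope with b₁ = (nΣxy − ΣxΣy) / (nΣx² − (Σx)²)
Numerator   = 9×1662.6544 − 41.22×281.15 = 14963.8896 − 11589.0030 = 3374.8866
Denominator = 9×272.6422 − 41.22² = 2453.7798 − 1699.0884 = 754.6914
b₁(new) = 3374.8866 / 754.6914 = 4.4719

(Same formula on the original sums: (8×769.5793 − 28.29×212.08) / (8×105.4573 − 28.29²) = 156.8912 / 43.3343 = 3.6205, matching the given fit.)

Step 3: Change in slope
Δβ₁ = 4.4719 − 3.6205 = +0.8514
Relative change = +0.8514 / 3.6205 × 100% = +23.5%
→ the slope increases when the point is added.

Because the point sits above the extension of the original line at a high-leverage x, it tilts the fit up.
In practice: investigate whether it comes from the same population as the rest of the sample.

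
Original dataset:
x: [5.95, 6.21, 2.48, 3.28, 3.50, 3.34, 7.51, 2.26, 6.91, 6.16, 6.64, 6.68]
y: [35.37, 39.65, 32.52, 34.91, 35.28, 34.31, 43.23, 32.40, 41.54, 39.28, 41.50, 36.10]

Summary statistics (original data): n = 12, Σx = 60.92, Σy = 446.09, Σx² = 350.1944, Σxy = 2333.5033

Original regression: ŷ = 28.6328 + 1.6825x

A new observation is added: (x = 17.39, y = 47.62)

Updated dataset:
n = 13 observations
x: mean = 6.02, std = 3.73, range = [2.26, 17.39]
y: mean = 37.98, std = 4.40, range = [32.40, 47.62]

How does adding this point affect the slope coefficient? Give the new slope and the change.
New slope β₁ = 1.0371 versus 1.6825 before: a change of -0.6454 (-38.4%).

x = 17.39 lies well outside the original x-range [2.26, 7.51] (x̄ ≈ 5.08), so this observation has high leverage and can move the slope substantially.

Step 1: Update the sums with the new point (n goes from 12 to 13)
Σx  = 60.92 + 17.39 = 78.31
Σy  = 446.09 + 47.62 = 493.71
Σx² = 350.1944 + 17.39² = 350.1944 + 302.4121 = 652.6065
Σxy = 2333.5033 + 17.39×47.62 = 2333.5033 + 828.1118 = 3161.6151

Step 2: Recompute the slope with b₁ = (nΣxy − ΣxΣy) / (nΣx² − (Σx)²)
Numerator   = 13×3161.6151 − 78.31×493.71 = 41100.9963 − 38662.4301 = 2438.5662
Denominator = 13×652.6065 − 78.31² = 8483.8845 − 6132.4561 = 2351.4284
b₁(new) = 2438.5662 / 2351.4284 = 1.0371

(Same formula on the original sums: (12×2333.5033 − 60.92×446.09) / (12×350.1944 − 60.92²) = 826.2368 / 491.0864 = 1.6825, matching the given fit.)

Step 3: Change in slope
Δβ₁ = 1.0371 − 1.6825 = -0.6454
Relative change = -0.6454 / 1.6825 × 100% = -38.4%
→ the slope decreases when the point is added.

Because the point sits below the extension of the original line at a high-leverage x, it tilts the fit down.
In practice: examine leverage (hᵢ) and Cook's distance rather than deleting it automatically.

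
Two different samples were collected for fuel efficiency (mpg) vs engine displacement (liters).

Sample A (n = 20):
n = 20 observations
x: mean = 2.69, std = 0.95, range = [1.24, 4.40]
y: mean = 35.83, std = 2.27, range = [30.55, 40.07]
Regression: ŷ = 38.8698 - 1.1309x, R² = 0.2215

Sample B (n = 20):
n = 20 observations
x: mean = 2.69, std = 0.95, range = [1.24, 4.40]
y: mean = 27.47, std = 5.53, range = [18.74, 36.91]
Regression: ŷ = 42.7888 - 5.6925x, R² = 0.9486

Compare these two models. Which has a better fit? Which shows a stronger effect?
Model B has the better fit (R² = 0.9486 vs 0.2215). Model B shows the stronger effect (|β₁| = 5.6925 vs 1.1309).

Model Comparison:

Goodness of fit (R²):
- Model A: R² = 0.2215 → 22.15% of variance in fuel efficiency explained
- Model B: R² = 0.9486 → 94.86% of variance in fuel efficiency explained
- 0.9486 > 0.2215 → Model B has the better fit

Effect size (slope magnitude):
- Model A: β₁ = -1.1309 → predicted fuel efficiency falls 1.1309 mpg per additional liter of engine displacement
- Model B: β₁ = -5.6925 → predicted fuel efficiency falls 5.6925 mpg per additional liter of engine displacement
- |-1.1309| < |-5.6925| → Model B shows the stronger marginal effect

Notes:
- R² measures how tightly points cluster around the line; β₁ measures how steep the line is — they answer different questions.
- The two samples could reflect different populations, time periods, or measurement quality.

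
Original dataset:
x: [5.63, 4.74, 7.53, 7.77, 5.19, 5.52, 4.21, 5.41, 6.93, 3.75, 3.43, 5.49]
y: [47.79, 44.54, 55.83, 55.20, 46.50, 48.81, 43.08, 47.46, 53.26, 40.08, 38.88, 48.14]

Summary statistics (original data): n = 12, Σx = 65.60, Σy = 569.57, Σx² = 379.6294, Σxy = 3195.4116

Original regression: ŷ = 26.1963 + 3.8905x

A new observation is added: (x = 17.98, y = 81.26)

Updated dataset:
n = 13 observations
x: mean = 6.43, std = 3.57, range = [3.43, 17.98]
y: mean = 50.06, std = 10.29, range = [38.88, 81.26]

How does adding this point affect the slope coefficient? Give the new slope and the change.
The slope changes from 3.8905 to 2.8518 (change of -1.0387, or -26.7%).

x = 17.98 lies well outside the original x-range [3.43, 7.77] (x̄ ≈ 5.47), so this observation has high leverage and can move the slope substantially.

Step 1: Update the sums with the new point (n goes from 12 to 13)
Σx  = 65.60 + 17.98 = 83.58
Σy  = 569.57 + 81.26 = 650.83
Σx² = 379.6294 + 17.98² = 379.6294 + 323.2804 = 702.9098
Σxy = 3195.4116 + 17.98×81.26 = 3195.4116 + 1461.0548 = 4656.4664

Step 2: Recompute the slope with b₁ = (nΣxy − ΣxΣy) / (nΣx² − (Σx)²)
Numerator   = 13×4656.4664 − 83.58×650.83 = 60534.0632 − 54396.3714 = 6137.6918
Denominator = 13×702.9098 − 83.58² = 9137.8274 − 6985.6164 = 2152.2110
b₁(new) = 6137.6918 / 2152.2110 = 2.8518

(Same formula on the original sums: (12×3195.4116 − 65.60×569.57) / (12×379.6294 − 65.60²) = 981.1472 / 252.1928 = 3.8905, matching the given fit.)

Step 3: Change in slope
Δβ₁ = 2.8518 − 3.8905 = -1.0387
Relative change = -1.0387 / 3.8905 × 100% = -26.7%
→ the slope decreases when the point is added.

A high-leverage point only changes the slope if it is off the original line; here y = 81.26 is below the original trend, so the slope decreases.
In practice: check such a point for data-entry or measurement error.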